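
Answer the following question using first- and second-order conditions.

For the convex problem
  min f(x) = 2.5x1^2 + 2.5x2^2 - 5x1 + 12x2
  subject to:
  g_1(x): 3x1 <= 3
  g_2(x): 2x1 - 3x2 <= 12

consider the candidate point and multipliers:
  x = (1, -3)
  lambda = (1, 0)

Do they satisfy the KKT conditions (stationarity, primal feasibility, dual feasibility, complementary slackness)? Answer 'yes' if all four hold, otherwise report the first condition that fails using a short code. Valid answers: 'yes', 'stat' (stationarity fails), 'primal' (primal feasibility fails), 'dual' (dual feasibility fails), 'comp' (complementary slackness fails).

Gradient of f: grad f(x) = Q x + c = (0, -3)
Constraint values g_i(x) = a_i^T x - b_i:
  g_1((1, -3)) = 0
  g_2((1, -3)) = -1
Stationarity residual: grad f(x) + sum_i lambda_i a_i = (3, -3)
  -> stationarity FAILS
Primal feasibility (all g_i <= 0): OK
Dual feasibility (all lambda_i >= 0): OK
Complementary slackness (lambda_i * g_i(x) = 0 for all i): OK

Verdict: the first failing condition is stationarity -> stat.

stat


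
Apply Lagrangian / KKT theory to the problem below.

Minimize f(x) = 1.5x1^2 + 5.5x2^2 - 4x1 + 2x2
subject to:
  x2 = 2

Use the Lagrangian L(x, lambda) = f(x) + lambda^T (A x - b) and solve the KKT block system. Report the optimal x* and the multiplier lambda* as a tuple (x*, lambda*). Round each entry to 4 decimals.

Form the Lagrangian:
  L(x, lambda) = (1/2) x^T Q x + c^T x + lambda^T (A x - b)
Stationarity (grad_x L = 0): Q x + c + A^T lambda = 0.
Primal feasibility: A x = b.

This gives the KKT block system:
  [ Q   A^T ] [ x     ]   [-c ]
  [ A    0  ] [ lambda ] = [ b ]

Solving the linear system:
  x*      = (1.3333, 2)
  lambda* = (-24)
  f(x*)   = 23.3333

x* = (1.3333, 2), lambda* = (-24)


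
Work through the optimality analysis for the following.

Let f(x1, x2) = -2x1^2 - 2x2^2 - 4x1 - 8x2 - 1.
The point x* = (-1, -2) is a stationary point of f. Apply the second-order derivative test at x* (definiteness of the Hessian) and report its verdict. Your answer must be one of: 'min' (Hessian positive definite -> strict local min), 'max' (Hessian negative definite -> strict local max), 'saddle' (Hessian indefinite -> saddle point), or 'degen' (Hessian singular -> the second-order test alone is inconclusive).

Compute the Hessian H = grad^2 f:
  H = [[-4, 0], [0, -4]]
Verify stationarity: grad f(x*) = H x* + g = (0, 0).
Eigenvalues of H: -4, -4.
Both eigenvalues < 0, so H is negative definite -> x* is a strict local max.

max


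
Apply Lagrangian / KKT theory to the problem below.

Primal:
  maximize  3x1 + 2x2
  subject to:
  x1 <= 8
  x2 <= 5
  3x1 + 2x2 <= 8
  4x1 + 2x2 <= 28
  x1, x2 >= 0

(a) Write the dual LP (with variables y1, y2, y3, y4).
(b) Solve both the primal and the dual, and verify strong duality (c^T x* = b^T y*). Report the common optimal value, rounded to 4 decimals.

The standard primal-dual pair for 'max c^T x s.t. A x <= b, x >= 0' is:
  Dual:  min b^T y  s.t.  A^T y >= c,  y >= 0.

So the dual LP is:
  minimize  8y1 + 5y2 + 8y3 + 28y4
  subject to:
    y1 + 3y3 + 4y4 >= 3
    y2 + 2y3 + 2y4 >= 2
    y1, y2, y3, y4 >= 0

Solving the primal: x* = (2.6667, 0).
  primal value c^T x* = 8.
Solving the dual: y* = (0, 0, 1, 0).
  dual value b^T y* = 8.
Strong duality: c^T x* = b^T y*. Confirmed.

8


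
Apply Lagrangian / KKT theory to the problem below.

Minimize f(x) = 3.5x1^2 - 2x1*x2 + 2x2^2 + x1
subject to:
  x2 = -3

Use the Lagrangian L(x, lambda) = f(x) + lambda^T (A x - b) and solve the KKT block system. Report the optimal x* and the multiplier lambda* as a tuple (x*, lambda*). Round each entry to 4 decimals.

Form the Lagrangian:
  L(x, lambda) = (1/2) x^T Q x + c^T x + lambda^T (A x - b)
Stationarity (grad_x L = 0): Q x + c + A^T lambda = 0.
Primal feasibility: A x = b.

This gives the KKT block system:
  [ Q   A^T ] [ x     ]   [-c ]
  [ A    0  ] [ lambda ] = [ b ]

Solving the linear system:
  x*      = (-1, -3)
  lambda* = (10)
  f(x*)   = 14.5

x* = (-1, -3), lambda* = (10)


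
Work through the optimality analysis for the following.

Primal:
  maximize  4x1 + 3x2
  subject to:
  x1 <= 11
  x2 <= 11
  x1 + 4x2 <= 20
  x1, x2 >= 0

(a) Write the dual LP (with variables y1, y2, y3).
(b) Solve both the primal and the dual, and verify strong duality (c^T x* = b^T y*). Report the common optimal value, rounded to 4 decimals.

The standard primal-dual pair for 'max c^T x s.t. A x <= b, x >= 0' is:
  Dual:  min b^T y  s.t.  A^T y >= c,  y >= 0.

So the dual LP is:
  minimize  11y1 + 11y2 + 20y3
  subject to:
    y1 + y3 >= 4
    y2 + 4y3 >= 3
    y1, y2, y3 >= 0

Solving the primal: x* = (11, 2.25).
  primal value c^T x* = 50.75.
Solving the dual: y* = (3.25, 0, 0.75).
  dual value b^T y* = 50.75.
Strong duality: c^T x* = b^T y*. Confirmed.

50.75


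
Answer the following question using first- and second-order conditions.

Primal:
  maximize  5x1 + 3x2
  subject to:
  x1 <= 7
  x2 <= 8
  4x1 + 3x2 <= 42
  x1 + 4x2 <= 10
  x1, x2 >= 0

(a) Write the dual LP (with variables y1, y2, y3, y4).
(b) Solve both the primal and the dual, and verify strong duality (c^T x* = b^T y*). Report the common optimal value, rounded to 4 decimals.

The standard primal-dual pair for 'max c^T x s.t. A x <= b, x >= 0' is:
  Dual:  min b^T y  s.t.  A^T y >= c,  y >= 0.

So the dual LP is:
  minimize  7y1 + 8y2 + 42y3 + 10y4
  subject to:
    y1 + 4y3 + y4 >= 5
    y2 + 3y3 + 4y4 >= 3
    y1, y2, y3, y4 >= 0

Solving the primal: x* = (7, 0.75).
  primal value c^T x* = 37.25.
Solving the dual: y* = (4.25, 0, 0, 0.75).
  dual value b^T y* = 37.25.
Strong duality: c^T x* = b^T y*. Confirmed.

37.25


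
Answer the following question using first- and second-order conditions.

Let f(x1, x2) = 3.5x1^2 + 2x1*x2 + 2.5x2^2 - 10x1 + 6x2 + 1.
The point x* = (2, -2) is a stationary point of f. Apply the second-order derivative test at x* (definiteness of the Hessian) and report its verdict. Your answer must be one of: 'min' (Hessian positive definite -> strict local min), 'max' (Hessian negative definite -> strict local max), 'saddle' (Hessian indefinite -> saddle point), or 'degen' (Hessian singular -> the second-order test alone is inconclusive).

Compute the Hessian H = grad^2 f:
  H = [[7, 2], [2, 5]]
Verify stationarity: grad f(x*) = H x* + g = (0, 0).
Eigenvalues of H: 3.7639, 8.2361.
Both eigenvalues > 0, so H is positive definite -> x* is a strict local min.

min


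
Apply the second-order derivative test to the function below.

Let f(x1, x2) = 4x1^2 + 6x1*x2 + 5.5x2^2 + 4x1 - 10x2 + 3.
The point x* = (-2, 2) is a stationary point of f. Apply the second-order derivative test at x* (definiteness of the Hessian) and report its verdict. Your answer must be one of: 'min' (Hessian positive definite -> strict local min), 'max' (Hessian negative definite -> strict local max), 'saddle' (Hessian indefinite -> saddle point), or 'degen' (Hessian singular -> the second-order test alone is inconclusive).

Compute the Hessian H = grad^2 f:
  H = [[8, 6], [6, 11]]
Verify stationarity: grad f(x*) = H x* + g = (0, 0).
Eigenvalues of H: 3.3153, 15.6847.
Both eigenvalues > 0, so H is positive definite -> x* is a strict local min.

min


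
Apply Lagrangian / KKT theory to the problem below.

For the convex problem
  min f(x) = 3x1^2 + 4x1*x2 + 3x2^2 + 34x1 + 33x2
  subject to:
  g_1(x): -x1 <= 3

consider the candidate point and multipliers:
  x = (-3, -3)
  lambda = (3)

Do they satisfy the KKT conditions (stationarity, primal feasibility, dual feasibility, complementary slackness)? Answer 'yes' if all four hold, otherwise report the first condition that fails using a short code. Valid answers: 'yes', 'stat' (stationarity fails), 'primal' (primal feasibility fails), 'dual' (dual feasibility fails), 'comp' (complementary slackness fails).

Gradient of f: grad f(x) = Q x + c = (4, 3)
Constraint values g_i(x) = a_i^T x - b_i:
  g_1((-3, -3)) = 0
Stationarity residual: grad f(x) + sum_i lambda_i a_i = (1, 3)
  -> stationarity FAILS
Primal feasibility (all g_i <= 0): OK
Dual feasibility (all lambda_i >= 0): OK
Complementary slackness (lambda_i * g_i(x) = 0 for all i): OK

Verdict: the first failing condition is stationarity -> stat.

stat


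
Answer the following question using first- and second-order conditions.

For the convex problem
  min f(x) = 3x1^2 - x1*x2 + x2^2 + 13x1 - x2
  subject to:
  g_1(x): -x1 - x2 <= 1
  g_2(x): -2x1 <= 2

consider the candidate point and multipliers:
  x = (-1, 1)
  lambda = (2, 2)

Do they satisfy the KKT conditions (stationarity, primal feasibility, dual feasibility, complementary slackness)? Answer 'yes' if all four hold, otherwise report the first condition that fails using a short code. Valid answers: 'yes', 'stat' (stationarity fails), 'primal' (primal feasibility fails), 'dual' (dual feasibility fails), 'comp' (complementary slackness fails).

Gradient of f: grad f(x) = Q x + c = (6, 2)
Constraint values g_i(x) = a_i^T x - b_i:
  g_1((-1, 1)) = -1
  g_2((-1, 1)) = 0
Stationarity residual: grad f(x) + sum_i lambda_i a_i = (0, 0)
  -> stationarity OK
Primal feasibility (all g_i <= 0): OK
Dual feasibility (all lambda_i >= 0): OK
Complementary slackness (lambda_i * g_i(x) = 0 for all i): FAILS

Verdict: the first failing condition is complementary_slackness -> comp.

comp


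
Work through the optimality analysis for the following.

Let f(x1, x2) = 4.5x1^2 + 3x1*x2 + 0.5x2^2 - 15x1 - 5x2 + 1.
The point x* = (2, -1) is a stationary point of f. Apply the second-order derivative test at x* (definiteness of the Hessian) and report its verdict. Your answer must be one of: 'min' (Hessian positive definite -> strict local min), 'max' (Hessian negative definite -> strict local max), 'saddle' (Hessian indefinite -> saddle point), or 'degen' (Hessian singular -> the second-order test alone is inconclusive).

Compute the Hessian H = grad^2 f:
  H = [[9, 3], [3, 1]]
Verify stationarity: grad f(x*) = H x* + g = (0, 0).
Eigenvalues of H: 0, 10.
H has a zero eigenvalue (singular; positive semidefinite but not definite), so H is neither positive definite, negative definite, nor indefinite. The second-order test alone is inconclusive -> degen.
(Indeed, f is constant along the null direction of H through x*, so x* is not a strict local extremum.)

degen


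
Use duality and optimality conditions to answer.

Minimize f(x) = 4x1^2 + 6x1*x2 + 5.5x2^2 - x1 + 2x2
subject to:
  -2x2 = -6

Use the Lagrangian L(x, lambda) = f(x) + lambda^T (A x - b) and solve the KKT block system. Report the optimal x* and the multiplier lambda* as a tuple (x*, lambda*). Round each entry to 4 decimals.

Form the Lagrangian:
  L(x, lambda) = (1/2) x^T Q x + c^T x + lambda^T (A x - b)
Stationarity (grad_x L = 0): Q x + c + A^T lambda = 0.
Primal feasibility: A x = b.

This gives the KKT block system:
  [ Q   A^T ] [ x     ]   [-c ]
  [ A    0  ] [ lambda ] = [ b ]

Solving the linear system:
  x*      = (-2.125, 3)
  lambda* = (11.125)
  f(x*)   = 37.4375

x* = (-2.125, 3), lambda* = (11.125)


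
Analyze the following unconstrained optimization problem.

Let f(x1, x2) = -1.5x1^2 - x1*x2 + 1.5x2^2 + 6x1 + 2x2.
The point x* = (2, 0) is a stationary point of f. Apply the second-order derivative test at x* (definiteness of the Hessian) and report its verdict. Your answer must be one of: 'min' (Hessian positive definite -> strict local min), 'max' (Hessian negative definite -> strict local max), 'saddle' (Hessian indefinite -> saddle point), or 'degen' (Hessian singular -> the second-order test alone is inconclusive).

Compute the Hessian H = grad^2 f:
  H = [[-3, -1], [-1, 3]]
Verify stationarity: grad f(x*) = H x* + g = (0, 0).
Eigenvalues of H: -3.1623, 3.1623.
Eigenvalues have mixed signs, so H is indefinite -> x* is a saddle point.

saddle


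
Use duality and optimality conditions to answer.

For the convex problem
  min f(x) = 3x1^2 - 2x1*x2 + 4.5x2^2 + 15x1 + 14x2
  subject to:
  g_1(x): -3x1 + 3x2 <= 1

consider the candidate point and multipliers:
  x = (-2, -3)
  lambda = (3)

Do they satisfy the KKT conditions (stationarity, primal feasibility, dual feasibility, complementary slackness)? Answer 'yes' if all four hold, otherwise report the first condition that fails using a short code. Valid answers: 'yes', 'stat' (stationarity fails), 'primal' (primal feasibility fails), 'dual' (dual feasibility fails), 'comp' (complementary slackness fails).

Gradient of f: grad f(x) = Q x + c = (9, -9)
Constraint values g_i(x) = a_i^T x - b_i:
  g_1((-2, -3)) = -4
Stationarity residual: grad f(x) + sum_i lambda_i a_i = (0, 0)
  -> stationarity OK
Primal feasibility (all g_i <= 0): OK
Dual feasibility (all lambda_i >= 0): OK
Complementary slackness (lambda_i * g_i(x) = 0 for all i): FAILS

Verdict: the first failing condition is complementary_slackness -> comp.

comp


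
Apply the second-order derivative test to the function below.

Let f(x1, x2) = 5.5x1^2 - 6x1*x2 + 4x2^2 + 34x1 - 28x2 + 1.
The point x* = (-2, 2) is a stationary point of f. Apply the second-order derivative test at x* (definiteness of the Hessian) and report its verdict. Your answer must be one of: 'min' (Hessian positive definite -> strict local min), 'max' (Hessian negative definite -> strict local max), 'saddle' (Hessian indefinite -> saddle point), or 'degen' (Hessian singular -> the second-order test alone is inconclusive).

Compute the Hessian H = grad^2 f:
  H = [[11, -6], [-6, 8]]
Verify stationarity: grad f(x*) = H x* + g = (0, 0).
Eigenvalues of H: 3.3153, 15.6847.
Both eigenvalues > 0, so H is positive definite -> x* is a strict local min.

min


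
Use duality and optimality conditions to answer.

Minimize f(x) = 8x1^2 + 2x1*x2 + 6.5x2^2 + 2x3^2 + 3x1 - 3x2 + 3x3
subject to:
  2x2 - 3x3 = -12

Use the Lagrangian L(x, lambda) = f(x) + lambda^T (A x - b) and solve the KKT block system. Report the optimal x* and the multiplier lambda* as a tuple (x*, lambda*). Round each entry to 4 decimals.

Form the Lagrangian:
  L(x, lambda) = (1/2) x^T Q x + c^T x + lambda^T (A x - b)
Stationarity (grad_x L = 0): Q x + c + A^T lambda = 0.
Primal feasibility: A x = b.

This gives the KKT block system:
  [ Q   A^T ] [ x     ]   [-c ]
  [ A    0  ] [ lambda ] = [ b ]

Solving the linear system:
  x*      = (-0.1076, -0.6396, 3.5736)
  lambda* = (5.7648)
  f(x*)   = 40.7474

x* = (-0.1076, -0.6396, 3.5736), lambda* = (5.7648)


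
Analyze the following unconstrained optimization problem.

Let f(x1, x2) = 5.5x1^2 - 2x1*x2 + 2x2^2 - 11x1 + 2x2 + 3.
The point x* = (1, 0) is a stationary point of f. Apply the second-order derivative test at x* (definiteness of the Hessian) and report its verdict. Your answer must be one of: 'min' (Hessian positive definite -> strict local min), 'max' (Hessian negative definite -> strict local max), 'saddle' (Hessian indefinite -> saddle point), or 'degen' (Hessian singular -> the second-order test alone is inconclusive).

Compute the Hessian H = grad^2 f:
  H = [[11, -2], [-2, 4]]
Verify stationarity: grad f(x*) = H x* + g = (0, 0).
Eigenvalues of H: 3.4689, 11.5311.
Both eigenvalues > 0, so H is positive definite -> x* is a strict local min.

min


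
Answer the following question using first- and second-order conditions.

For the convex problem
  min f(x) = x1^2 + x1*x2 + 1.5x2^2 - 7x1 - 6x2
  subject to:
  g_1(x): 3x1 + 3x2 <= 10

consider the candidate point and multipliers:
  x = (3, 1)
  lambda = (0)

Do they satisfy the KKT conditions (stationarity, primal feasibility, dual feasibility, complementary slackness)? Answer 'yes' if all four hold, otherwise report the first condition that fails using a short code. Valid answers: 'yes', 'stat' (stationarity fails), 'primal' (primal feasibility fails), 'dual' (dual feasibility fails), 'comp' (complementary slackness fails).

Gradient of f: grad f(x) = Q x + c = (0, 0)
Constraint values g_i(x) = a_i^T x - b_i:
  g_1((3, 1)) = 2
Stationarity residual: grad f(x) + sum_i lambda_i a_i = (0, 0)
  -> stationarity OK
Primal feasibility (all g_i <= 0): FAILS
Dual feasibility (all lambda_i >= 0): OK
Complementary slackness (lambda_i * g_i(x) = 0 for all i): OK

Verdict: the first failing condition is primal_feasibility -> primal.

primal


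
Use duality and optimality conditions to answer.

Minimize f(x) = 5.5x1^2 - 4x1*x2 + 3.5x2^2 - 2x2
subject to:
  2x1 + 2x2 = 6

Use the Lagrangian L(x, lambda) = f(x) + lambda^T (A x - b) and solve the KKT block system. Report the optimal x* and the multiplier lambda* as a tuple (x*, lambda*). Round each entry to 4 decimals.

Form the Lagrangian:
  L(x, lambda) = (1/2) x^T Q x + c^T x + lambda^T (A x - b)
Stationarity (grad_x L = 0): Q x + c + A^T lambda = 0.
Primal feasibility: A x = b.

This gives the KKT block system:
  [ Q   A^T ] [ x     ]   [-c ]
  [ A    0  ] [ lambda ] = [ b ]

Solving the linear system:
  x*      = (1.1923, 1.8077)
  lambda* = (-2.9423)
  f(x*)   = 7.0192

x* = (1.1923, 1.8077), lambda* = (-2.9423)


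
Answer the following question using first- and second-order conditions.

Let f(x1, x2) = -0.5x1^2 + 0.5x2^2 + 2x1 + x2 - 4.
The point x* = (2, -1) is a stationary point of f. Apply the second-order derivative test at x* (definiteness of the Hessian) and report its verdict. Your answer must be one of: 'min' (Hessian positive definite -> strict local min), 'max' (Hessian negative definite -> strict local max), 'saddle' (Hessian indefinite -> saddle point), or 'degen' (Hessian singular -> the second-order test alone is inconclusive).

Compute the Hessian H = grad^2 f:
  H = [[-1, 0], [0, 1]]
Verify stationarity: grad f(x*) = H x* + g = (0, 0).
Eigenvalues of H: -1, 1.
Eigenvalues have mixed signs, so H is indefinite -> x* is a saddle point.

saddle


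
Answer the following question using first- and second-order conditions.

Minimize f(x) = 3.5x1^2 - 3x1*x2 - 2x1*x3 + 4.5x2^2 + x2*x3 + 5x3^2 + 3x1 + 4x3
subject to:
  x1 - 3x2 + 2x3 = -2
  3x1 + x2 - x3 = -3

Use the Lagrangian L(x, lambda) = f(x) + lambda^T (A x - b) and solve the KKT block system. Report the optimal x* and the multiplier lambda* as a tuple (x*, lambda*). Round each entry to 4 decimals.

Form the Lagrangian:
  L(x, lambda) = (1/2) x^T Q x + c^T x + lambda^T (A x - b)
Stationarity (grad_x L = 0): Q x + c + A^T lambda = 0.
Primal feasibility: A x = b.

This gives the KKT block system:
  [ Q   A^T ] [ x     ]   [-c ]
  [ A    0  ] [ lambda ] = [ b ]

Solving the linear system:
  x*      = (-1.1673, -0.1713, -0.6733)
  lambda* = (0.7171, 0.8645)
  f(x*)   = -1.0837

x* = (-1.1673, -0.1713, -0.6733), lambda* = (0.7171, 0.8645)


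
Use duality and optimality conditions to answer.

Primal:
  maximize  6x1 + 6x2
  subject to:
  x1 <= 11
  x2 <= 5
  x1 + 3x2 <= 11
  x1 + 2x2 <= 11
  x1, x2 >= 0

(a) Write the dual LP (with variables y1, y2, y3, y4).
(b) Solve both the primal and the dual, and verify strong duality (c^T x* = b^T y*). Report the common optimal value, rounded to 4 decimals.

The standard primal-dual pair for 'max c^T x s.t. A x <= b, x >= 0' is:
  Dual:  min b^T y  s.t.  A^T y >= c,  y >= 0.

So the dual LP is:
  minimize  11y1 + 5y2 + 11y3 + 11y4
  subject to:
    y1 + y3 + y4 >= 6
    y2 + 3y3 + 2y4 >= 6
    y1, y2, y3, y4 >= 0

Solving the primal: x* = (11, 0).
  primal value c^T x* = 66.
Solving the dual: y* = (4, 0, 2, 0).
  dual value b^T y* = 66.
Strong duality: c^T x* = b^T y*. Confirmed.

66


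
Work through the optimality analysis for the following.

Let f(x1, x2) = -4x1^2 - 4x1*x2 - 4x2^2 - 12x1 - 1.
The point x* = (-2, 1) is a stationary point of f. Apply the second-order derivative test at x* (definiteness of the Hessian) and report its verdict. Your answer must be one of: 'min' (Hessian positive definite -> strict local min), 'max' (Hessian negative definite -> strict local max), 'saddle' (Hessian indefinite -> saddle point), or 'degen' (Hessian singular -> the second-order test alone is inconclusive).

Compute the Hessian H = grad^2 f:
  H = [[-8, -4], [-4, -8]]
Verify stationarity: grad f(x*) = H x* + g = (0, 0).
Eigenvalues of H: -12, -4.
Both eigenvalues < 0, so H is negative definite -> x* is a strict local max.

max


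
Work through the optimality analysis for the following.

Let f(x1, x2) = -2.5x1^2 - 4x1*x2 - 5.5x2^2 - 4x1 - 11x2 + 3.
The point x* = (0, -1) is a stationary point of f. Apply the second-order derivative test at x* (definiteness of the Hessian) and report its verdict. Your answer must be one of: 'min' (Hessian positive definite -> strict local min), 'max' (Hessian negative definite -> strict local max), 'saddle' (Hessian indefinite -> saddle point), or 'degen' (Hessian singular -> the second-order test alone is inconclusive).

Compute the Hessian H = grad^2 f:
  H = [[-5, -4], [-4, -11]]
Verify stationarity: grad f(x*) = H x* + g = (0, 0).
Eigenvalues of H: -13, -3.
Both eigenvalues < 0, so H is negative definite -> x* is a strict local max.

max


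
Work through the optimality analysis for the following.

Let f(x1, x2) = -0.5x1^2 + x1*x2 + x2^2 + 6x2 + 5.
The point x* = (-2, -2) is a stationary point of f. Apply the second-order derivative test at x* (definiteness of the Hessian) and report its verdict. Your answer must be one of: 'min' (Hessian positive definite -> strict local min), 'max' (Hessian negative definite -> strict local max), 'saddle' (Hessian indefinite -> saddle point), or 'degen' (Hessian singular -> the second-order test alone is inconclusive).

Compute the Hessian H = grad^2 f:
  H = [[-1, 1], [1, 2]]
Verify stationarity: grad f(x*) = H x* + g = (0, 0).
Eigenvalues of H: -1.3028, 2.3028.
Eigenvalues have mixed signs, so H is indefinite -> x* is a saddle point.

saddle


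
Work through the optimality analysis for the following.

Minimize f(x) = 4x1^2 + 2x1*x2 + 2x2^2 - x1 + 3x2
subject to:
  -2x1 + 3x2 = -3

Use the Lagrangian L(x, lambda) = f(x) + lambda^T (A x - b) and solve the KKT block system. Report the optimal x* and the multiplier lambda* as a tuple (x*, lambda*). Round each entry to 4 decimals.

Form the Lagrangian:
  L(x, lambda) = (1/2) x^T Q x + c^T x + lambda^T (A x - b)
Stationarity (grad_x L = 0): Q x + c + A^T lambda = 0.
Primal feasibility: A x = b.

This gives the KKT block system:
  [ Q   A^T ] [ x     ]   [-c ]
  [ A    0  ] [ lambda ] = [ b ]

Solving the linear system:
  x*      = (0.2946, -0.8036)
  lambda* = (-0.125)
  f(x*)   = -1.5402

x* = (0.2946, -0.8036), lambda* = (-0.125)


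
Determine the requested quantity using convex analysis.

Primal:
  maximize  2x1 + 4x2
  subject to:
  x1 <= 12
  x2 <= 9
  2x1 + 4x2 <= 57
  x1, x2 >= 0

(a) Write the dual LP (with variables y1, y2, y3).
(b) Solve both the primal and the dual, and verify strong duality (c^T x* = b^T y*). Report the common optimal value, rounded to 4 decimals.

The standard primal-dual pair for 'max c^T x s.t. A x <= b, x >= 0' is:
  Dual:  min b^T y  s.t.  A^T y >= c,  y >= 0.

So the dual LP is:
  minimize  12y1 + 9y2 + 57y3
  subject to:
    y1 + 2y3 >= 2
    y2 + 4y3 >= 4
    y1, y2, y3 >= 0

Solving the primal: x* = (10.5, 9).
  primal value c^T x* = 57.
Solving the dual: y* = (0, 0, 1).
  dual value b^T y* = 57.
Strong duality: c^T x* = b^T y*. Confirmed.

57


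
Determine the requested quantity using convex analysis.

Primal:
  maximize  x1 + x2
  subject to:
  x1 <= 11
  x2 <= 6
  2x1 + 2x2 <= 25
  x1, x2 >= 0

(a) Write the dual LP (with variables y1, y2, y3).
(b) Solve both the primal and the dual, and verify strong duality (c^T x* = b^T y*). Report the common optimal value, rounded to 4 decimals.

The standard primal-dual pair for 'max c^T x s.t. A x <= b, x >= 0' is:
  Dual:  min b^T y  s.t.  A^T y >= c,  y >= 0.

So the dual LP is:
  minimize  11y1 + 6y2 + 25y3
  subject to:
    y1 + 2y3 >= 1
    y2 + 2y3 >= 1
    y1, y2, y3 >= 0

Solving the primal: x* = (6.5, 6).
  primal value c^T x* = 12.5.
Solving the dual: y* = (0, 0, 0.5).
  dual value b^T y* = 12.5.
Strong duality: c^T x* = b^T y*. Confirmed.

12.5


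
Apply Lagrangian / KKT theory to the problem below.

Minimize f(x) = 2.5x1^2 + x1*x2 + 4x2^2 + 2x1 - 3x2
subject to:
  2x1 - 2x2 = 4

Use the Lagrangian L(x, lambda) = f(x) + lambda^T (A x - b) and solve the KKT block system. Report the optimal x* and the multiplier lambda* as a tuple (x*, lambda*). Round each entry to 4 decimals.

Form the Lagrangian:
  L(x, lambda) = (1/2) x^T Q x + c^T x + lambda^T (A x - b)
Stationarity (grad_x L = 0): Q x + c + A^T lambda = 0.
Primal feasibility: A x = b.

This gives the KKT block system:
  [ Q   A^T ] [ x     ]   [-c ]
  [ A    0  ] [ lambda ] = [ b ]

Solving the linear system:
  x*      = (1.2667, -0.7333)
  lambda* = (-3.8)
  f(x*)   = 9.9667

x* = (1.2667, -0.7333), lambda* = (-3.8)


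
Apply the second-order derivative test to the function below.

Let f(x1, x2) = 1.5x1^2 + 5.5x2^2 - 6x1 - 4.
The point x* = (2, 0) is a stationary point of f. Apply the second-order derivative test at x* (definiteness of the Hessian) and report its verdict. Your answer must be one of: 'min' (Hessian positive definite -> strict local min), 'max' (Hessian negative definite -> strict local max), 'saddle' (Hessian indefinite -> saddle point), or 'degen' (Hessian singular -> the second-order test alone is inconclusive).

Compute the Hessian H = grad^2 f:
  H = [[3, 0], [0, 11]]
Verify stationarity: grad f(x*) = H x* + g = (0, 0).
Eigenvalues of H: 3, 11.
Both eigenvalues > 0, so H is positive definite -> x* is a strict local min.

min


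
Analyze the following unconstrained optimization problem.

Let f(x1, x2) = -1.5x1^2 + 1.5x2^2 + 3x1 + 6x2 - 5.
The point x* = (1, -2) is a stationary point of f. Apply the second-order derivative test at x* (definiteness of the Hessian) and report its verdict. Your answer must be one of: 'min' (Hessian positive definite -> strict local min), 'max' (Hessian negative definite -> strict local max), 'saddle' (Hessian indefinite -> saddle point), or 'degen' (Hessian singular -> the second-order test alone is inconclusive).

Compute the Hessian H = grad^2 f:
  H = [[-3, 0], [0, 3]]
Verify stationarity: grad f(x*) = H x* + g = (0, 0).
Eigenvalues of H: -3, 3.
Eigenvalues have mixed signs, so H is indefinite -> x* is a saddle point.

saddle


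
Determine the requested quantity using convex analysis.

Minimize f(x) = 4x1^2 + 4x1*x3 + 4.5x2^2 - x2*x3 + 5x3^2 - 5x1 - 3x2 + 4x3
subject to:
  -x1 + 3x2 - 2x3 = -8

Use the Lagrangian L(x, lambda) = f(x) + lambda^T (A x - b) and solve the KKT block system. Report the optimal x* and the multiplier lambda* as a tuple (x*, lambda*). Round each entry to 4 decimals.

Form the Lagrangian:
  L(x, lambda) = (1/2) x^T Q x + c^T x + lambda^T (A x - b)
Stationarity (grad_x L = 0): Q x + c + A^T lambda = 0.
Primal feasibility: A x = b.

This gives the KKT block system:
  [ Q   A^T ] [ x     ]   [-c ]
  [ A    0  ] [ lambda ] = [ b ]

Solving the linear system:
  x*      = (1.3813, -2.0217, 0.2768)
  lambda* = (7.1574)
  f(x*)   = 28.7626

x* = (1.3813, -2.0217, 0.2768), lambda* = (7.1574)


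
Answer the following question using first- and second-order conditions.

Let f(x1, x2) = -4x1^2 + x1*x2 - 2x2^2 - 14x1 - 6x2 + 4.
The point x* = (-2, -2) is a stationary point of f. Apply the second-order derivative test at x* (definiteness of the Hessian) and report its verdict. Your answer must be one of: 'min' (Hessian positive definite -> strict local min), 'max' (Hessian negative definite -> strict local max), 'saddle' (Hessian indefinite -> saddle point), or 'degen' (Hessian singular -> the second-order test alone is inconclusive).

Compute the Hessian H = grad^2 f:
  H = [[-8, 1], [1, -4]]
Verify stationarity: grad f(x*) = H x* + g = (0, 0).
Eigenvalues of H: -8.2361, -3.7639.
Both eigenvalues < 0, so H is negative definite -> x* is a strict local max.

max


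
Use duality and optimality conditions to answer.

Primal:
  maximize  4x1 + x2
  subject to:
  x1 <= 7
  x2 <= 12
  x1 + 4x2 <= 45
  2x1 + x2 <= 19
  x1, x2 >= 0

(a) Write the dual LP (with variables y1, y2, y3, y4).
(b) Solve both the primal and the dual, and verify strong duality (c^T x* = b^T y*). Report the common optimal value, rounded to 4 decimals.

The standard primal-dual pair for 'max c^T x s.t. A x <= b, x >= 0' is:
  Dual:  min b^T y  s.t.  A^T y >= c,  y >= 0.

So the dual LP is:
  minimize  7y1 + 12y2 + 45y3 + 19y4
  subject to:
    y1 + y3 + 2y4 >= 4
    y2 + 4y3 + y4 >= 1
    y1, y2, y3, y4 >= 0

Solving the primal: x* = (7, 5).
  primal value c^T x* = 33.
Solving the dual: y* = (2, 0, 0, 1).
  dual value b^T y* = 33.
Strong duality: c^T x* = b^T y*. Confirmed.

33


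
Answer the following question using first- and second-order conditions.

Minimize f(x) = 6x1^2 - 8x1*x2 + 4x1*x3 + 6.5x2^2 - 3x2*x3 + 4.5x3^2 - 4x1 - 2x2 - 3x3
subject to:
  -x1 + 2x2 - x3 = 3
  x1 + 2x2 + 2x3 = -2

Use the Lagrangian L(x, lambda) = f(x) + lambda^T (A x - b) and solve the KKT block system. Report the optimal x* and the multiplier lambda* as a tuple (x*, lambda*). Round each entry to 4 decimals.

Form the Lagrangian:
  L(x, lambda) = (1/2) x^T Q x + c^T x + lambda^T (A x - b)
Stationarity (grad_x L = 0): Q x + c + A^T lambda = 0.
Primal feasibility: A x = b.

This gives the KKT block system:
  [ Q   A^T ] [ x     ]   [-c ]
  [ A    0  ] [ lambda ] = [ b ]

Solving the linear system:
  x*      = (0.08, 0.68, -1.72)
  lambda* = (-10.52, 4.84)
  f(x*)   = 22.36

x* = (0.08, 0.68, -1.72), lambda* = (-10.52, 4.84)


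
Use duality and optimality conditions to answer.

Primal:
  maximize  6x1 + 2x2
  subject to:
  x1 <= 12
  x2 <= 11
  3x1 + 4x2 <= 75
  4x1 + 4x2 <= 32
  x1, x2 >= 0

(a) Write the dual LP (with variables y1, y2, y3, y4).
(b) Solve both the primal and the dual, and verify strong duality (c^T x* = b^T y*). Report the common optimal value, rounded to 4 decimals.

The standard primal-dual pair for 'max c^T x s.t. A x <= b, x >= 0' is:
  Dual:  min b^T y  s.t.  A^T y >= c,  y >= 0.

So the dual LP is:
  minimize  12y1 + 11y2 + 75y3 + 32y4
  subject to:
    y1 + 3y3 + 4y4 >= 6
    y2 + 4y3 + 4y4 >= 2
    y1, y2, y3, y4 >= 0

Solving the primal: x* = (8, 0).
  primal value c^T x* = 48.
Solving the dual: y* = (0, 0, 0, 1.5).
  dual value b^T y* = 48.
Strong duality: c^T x* = b^T y*. Confirmed.

48


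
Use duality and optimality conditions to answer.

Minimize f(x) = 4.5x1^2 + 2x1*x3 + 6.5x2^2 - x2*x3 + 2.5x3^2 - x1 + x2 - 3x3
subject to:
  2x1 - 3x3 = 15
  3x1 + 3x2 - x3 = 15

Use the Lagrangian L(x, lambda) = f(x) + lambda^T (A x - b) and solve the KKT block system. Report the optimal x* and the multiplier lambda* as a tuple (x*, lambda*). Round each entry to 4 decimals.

Form the Lagrangian:
  L(x, lambda) = (1/2) x^T Q x + c^T x + lambda^T (A x - b)
Stationarity (grad_x L = 0): Q x + c + A^T lambda = 0.
Primal feasibility: A x = b.

This gives the KKT block system:
  [ Q   A^T ] [ x     ]   [-c ]
  [ A    0  ] [ lambda ] = [ b ]

Solving the linear system:
  x*      = (3.0829, 0.9355, -2.9447)
  lambda* = (-2.3749, -5.3689)
  f(x*)   = 61.4217

x* = (3.0829, 0.9355, -2.9447), lambda* = (-2.3749, -5.3689)


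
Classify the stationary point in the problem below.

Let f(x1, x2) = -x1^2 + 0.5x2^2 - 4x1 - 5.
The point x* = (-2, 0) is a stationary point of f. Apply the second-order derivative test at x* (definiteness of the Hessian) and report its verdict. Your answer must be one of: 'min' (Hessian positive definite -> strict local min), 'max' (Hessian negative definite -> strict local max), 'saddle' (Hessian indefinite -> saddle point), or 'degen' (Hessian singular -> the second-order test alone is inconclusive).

Compute the Hessian H = grad^2 f:
  H = [[-2, 0], [0, 1]]
Verify stationarity: grad f(x*) = H x* + g = (0, 0).
Eigenvalues of H: -2, 1.
Eigenvalues have mixed signs, so H is indefinite -> x* is a saddle point.

saddle


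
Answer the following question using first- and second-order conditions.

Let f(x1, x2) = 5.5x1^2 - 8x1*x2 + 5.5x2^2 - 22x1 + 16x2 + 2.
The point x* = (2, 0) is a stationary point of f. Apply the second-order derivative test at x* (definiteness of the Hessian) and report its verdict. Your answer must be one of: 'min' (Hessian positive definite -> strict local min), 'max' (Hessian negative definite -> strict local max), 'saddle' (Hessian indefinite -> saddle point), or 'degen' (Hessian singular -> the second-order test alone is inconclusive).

Compute the Hessian H = grad^2 f:
  H = [[11, -8], [-8, 11]]
Verify stationarity: grad f(x*) = H x* + g = (0, 0).
Eigenvalues of H: 3, 19.
Both eigenvalues > 0, so H is positive definite -> x* is a strict local min.

min


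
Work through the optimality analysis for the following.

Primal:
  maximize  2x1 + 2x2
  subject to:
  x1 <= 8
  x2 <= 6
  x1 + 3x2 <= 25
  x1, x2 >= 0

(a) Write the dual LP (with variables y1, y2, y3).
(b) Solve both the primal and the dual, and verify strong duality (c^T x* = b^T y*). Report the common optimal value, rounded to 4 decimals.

The standard primal-dual pair for 'max c^T x s.t. A x <= b, x >= 0' is:
  Dual:  min b^T y  s.t.  A^T y >= c,  y >= 0.

So the dual LP is:
  minimize  8y1 + 6y2 + 25y3
  subject to:
    y1 + y3 >= 2
    y2 + 3y3 >= 2
    y1, y2, y3 >= 0

Solving the primal: x* = (8, 5.6667).
  primal value c^T x* = 27.3333.
Solving the dual: y* = (1.3333, 0, 0.6667).
  dual value b^T y* = 27.3333.
Strong duality: c^T x* = b^T y*. Confirmed.

27.3333


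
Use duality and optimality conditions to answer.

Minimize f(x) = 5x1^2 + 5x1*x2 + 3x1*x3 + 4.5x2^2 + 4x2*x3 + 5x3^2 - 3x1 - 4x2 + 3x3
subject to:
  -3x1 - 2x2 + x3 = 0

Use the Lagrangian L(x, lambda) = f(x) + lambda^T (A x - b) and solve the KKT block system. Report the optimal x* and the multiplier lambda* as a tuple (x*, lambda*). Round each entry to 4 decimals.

Form the Lagrangian:
  L(x, lambda) = (1/2) x^T Q x + c^T x + lambda^T (A x - b)
Stationarity (grad_x L = 0): Q x + c + A^T lambda = 0.
Primal feasibility: A x = b.

This gives the KKT block system:
  [ Q   A^T ] [ x     ]   [-c ]
  [ A    0  ] [ lambda ] = [ b ]

Solving the linear system:
  x*      = (-0.2868, 0.3355, -0.1895)
  lambda* = (-1.5864)
  f(x*)   = -0.525

x* = (-0.2868, 0.3355, -0.1895), lambda* = (-1.5864)


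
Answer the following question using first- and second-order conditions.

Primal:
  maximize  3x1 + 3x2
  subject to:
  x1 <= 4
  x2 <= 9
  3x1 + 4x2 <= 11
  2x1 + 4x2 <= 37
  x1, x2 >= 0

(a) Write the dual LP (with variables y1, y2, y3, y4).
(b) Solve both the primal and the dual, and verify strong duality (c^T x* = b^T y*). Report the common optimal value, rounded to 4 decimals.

The standard primal-dual pair for 'max c^T x s.t. A x <= b, x >= 0' is:
  Dual:  min b^T y  s.t.  A^T y >= c,  y >= 0.

So the dual LP is:
  minimize  4y1 + 9y2 + 11y3 + 37y4
  subject to:
    y1 + 3y3 + 2y4 >= 3
    y2 + 4y3 + 4y4 >= 3
    y1, y2, y3, y4 >= 0

Solving the primal: x* = (3.6667, 0).
  primal value c^T x* = 11.
Solving the dual: y* = (0, 0, 1, 0).
  dual value b^T y* = 11.
Strong duality: c^T x* = b^T y*. Confirmed.

11


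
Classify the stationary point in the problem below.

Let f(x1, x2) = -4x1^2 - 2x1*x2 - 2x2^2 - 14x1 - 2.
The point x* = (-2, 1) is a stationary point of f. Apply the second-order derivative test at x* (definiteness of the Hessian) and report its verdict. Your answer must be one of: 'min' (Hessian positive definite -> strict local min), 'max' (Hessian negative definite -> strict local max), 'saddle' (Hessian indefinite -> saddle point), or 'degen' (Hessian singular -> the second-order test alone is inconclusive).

Compute the Hessian H = grad^2 f:
  H = [[-8, -2], [-2, -4]]
Verify stationarity: grad f(x*) = H x* + g = (0, 0).
Eigenvalues of H: -8.8284, -3.1716.
Both eigenvalues < 0, so H is negative definite -> x* is a strict local max.

max


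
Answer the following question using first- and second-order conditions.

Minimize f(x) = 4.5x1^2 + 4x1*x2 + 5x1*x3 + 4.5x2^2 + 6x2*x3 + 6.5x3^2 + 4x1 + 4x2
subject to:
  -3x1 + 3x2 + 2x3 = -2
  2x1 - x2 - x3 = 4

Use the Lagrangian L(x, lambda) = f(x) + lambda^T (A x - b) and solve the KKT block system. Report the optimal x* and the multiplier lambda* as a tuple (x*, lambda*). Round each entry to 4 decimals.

Form the Lagrangian:
  L(x, lambda) = (1/2) x^T Q x + c^T x + lambda^T (A x - b)
Stationarity (grad_x L = 0): Q x + c + A^T lambda = 0.
Primal feasibility: A x = b.

This gives the KKT block system:
  [ Q   A^T ] [ x     ]   [-c ]
  [ A    0  ] [ lambda ] = [ b ]

Solving the linear system:
  x*      = (2.4959, 3.5041, -2.5124)
  lambda* = (-29.6033, -58.3636)
  f(x*)   = 99.124

x* = (2.4959, 3.5041, -2.5124), lambda* = (-29.6033, -58.3636)


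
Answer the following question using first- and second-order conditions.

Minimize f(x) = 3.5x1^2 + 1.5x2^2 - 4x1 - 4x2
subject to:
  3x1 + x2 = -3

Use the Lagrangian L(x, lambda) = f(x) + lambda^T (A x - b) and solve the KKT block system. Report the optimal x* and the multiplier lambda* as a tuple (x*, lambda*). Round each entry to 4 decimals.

Form the Lagrangian:
  L(x, lambda) = (1/2) x^T Q x + c^T x + lambda^T (A x - b)
Stationarity (grad_x L = 0): Q x + c + A^T lambda = 0.
Primal feasibility: A x = b.

This gives the KKT block system:
  [ Q   A^T ] [ x     ]   [-c ]
  [ A    0  ] [ lambda ] = [ b ]

Solving the linear system:
  x*      = (-1.0294, 0.0882)
  lambda* = (3.7353)
  f(x*)   = 7.4853

x* = (-1.0294, 0.0882), lambda* = (3.7353)


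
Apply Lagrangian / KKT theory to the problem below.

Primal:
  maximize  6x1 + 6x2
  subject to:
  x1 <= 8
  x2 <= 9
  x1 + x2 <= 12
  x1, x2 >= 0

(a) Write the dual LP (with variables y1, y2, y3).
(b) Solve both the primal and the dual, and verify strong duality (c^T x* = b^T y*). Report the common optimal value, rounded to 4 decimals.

The standard primal-dual pair for 'max c^T x s.t. A x <= b, x >= 0' is:
  Dual:  min b^T y  s.t.  A^T y >= c,  y >= 0.

So the dual LP is:
  minimize  8y1 + 9y2 + 12y3
  subject to:
    y1 + y3 >= 6
    y2 + y3 >= 6
    y1, y2, y3 >= 0

Solving the primal: x* = (3, 9).
  primal value c^T x* = 72.
Solving the dual: y* = (0, 0, 6).
  dual value b^T y* = 72.
Strong duality: c^T x* = b^T y*. Confirmed.

72


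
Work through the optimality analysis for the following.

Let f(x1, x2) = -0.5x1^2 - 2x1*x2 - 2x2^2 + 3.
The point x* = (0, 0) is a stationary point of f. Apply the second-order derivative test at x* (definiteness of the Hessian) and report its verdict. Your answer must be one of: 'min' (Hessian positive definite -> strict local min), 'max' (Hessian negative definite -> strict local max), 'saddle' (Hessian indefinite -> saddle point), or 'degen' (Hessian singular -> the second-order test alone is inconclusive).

Compute the Hessian H = grad^2 f:
  H = [[-1, -2], [-2, -4]]
Verify stationarity: grad f(x*) = H x* + g = (0, 0).
Eigenvalues of H: -5, 0.
H has a zero eigenvalue (singular; negative semidefinite but not definite), so H is neither positive definite, negative definite, nor indefinite. The second-order test alone is inconclusive -> degen.
(Indeed, f is constant along the null direction of H through x*, so x* is not a strict local extremum.)

degen


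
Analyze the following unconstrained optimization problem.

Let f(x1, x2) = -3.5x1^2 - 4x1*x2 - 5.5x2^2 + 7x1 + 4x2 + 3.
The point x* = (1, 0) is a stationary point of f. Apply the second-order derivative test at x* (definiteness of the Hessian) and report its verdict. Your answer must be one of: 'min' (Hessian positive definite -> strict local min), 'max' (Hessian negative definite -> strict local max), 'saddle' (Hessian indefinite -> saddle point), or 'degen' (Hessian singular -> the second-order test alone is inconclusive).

Compute the Hessian H = grad^2 f:
  H = [[-7, -4], [-4, -11]]
Verify stationarity: grad f(x*) = H x* + g = (0, 0).
Eigenvalues of H: -13.4721, -4.5279.
Both eigenvalues < 0, so H is negative definite -> x* is a strict local max.

max


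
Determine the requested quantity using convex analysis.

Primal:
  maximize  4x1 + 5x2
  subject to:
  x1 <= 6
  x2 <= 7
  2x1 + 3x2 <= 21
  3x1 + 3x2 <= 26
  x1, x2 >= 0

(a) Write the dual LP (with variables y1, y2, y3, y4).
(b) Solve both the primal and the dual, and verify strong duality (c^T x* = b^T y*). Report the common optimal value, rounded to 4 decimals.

The standard primal-dual pair for 'max c^T x s.t. A x <= b, x >= 0' is:
  Dual:  min b^T y  s.t.  A^T y >= c,  y >= 0.

So the dual LP is:
  minimize  6y1 + 7y2 + 21y3 + 26y4
  subject to:
    y1 + 2y3 + 3y4 >= 4
    y2 + 3y3 + 3y4 >= 5
    y1, y2, y3, y4 >= 0

Solving the primal: x* = (5, 3.6667).
  primal value c^T x* = 38.3333.
Solving the dual: y* = (0, 0, 1, 0.6667).
  dual value b^T y* = 38.3333.
Strong duality: c^T x* = b^T y*. Confirmed.

38.3333
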